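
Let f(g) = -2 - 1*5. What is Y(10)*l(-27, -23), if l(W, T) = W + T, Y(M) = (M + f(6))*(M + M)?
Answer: -3000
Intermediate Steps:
f(g) = -7 (f(g) = -2 - 5 = -7)
Y(M) = 2*M*(-7 + M) (Y(M) = (M - 7)*(M + M) = (-7 + M)*(2*M) = 2*M*(-7 + M))
l(W, T) = T + W
Y(10)*l(-27, -23) = (2*10*(-7 + 10))*(-23 - 27) = (2*10*3)*(-50) = 60*(-50) = -3000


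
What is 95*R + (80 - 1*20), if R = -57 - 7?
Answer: -6020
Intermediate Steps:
R = -64
95*R + (80 - 1*20) = 95*(-64) + (80 - 1*20) = -6080 + (80 - 20) = -6080 + 60 = -6020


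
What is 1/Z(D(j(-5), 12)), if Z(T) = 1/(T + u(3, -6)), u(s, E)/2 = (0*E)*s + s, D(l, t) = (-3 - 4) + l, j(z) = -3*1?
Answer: -4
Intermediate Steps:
j(z) = -3
D(l, t) = -7 + l
u(s, E) = 2*s (u(s, E) = 2*((0*E)*s + s) = 2*(0*s + s) = 2*(0 + s) = 2*s)
Z(T) = 1/(6 + T) (Z(T) = 1/(T + 2*3) = 1/(T + 6) = 1/(6 + T))
1/Z(D(j(-5), 12)) = 1/(1/(6 + (-7 - 3))) = 1/(1/(6 - 10)) = 1/(1/(-4)) = 1/(-1/4) = -4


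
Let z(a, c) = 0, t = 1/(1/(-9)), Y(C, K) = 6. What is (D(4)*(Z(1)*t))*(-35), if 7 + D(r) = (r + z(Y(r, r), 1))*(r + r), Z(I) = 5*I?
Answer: 39375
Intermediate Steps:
t = -9 (t = 1/(-⅑) = -9)
D(r) = -7 + 2*r² (D(r) = -7 + (r + 0)*(r + r) = -7 + r*(2*r) = -7 + 2*r²)
(D(4)*(Z(1)*t))*(-35) = ((-7 + 2*4²)*((5*1)*(-9)))*(-35) = ((-7 + 2*16)*(5*(-9)))*(-35) = ((-7 + 32)*(-45))*(-35) = (25*(-45))*(-35) = -1125*(-35) = 39375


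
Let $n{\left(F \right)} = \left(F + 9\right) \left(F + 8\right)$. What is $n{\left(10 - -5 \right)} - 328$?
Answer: $224$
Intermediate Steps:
$n{\left(F \right)} = \left(8 + F\right) \left(9 + F\right)$ ($n{\left(F \right)} = \left(9 + F\right) \left(8 + F\right) = \left(8 + F\right) \left(9 + F\right)$)
$n{\left(10 - -5 \right)} - 328 = \left(72 + \left(10 - -5\right)^{2} + 17 \left(10 - -5\right)\right) - 328 = \left(72 + \left(10 + 5\right)^{2} + 17 \left(10 + 5\right)\right) - 328 = \left(72 + 15^{2} + 17 \cdot 15\right) - 328 = \left(72 + 225 + 255\right) - 328 = 552 - 328 = 224$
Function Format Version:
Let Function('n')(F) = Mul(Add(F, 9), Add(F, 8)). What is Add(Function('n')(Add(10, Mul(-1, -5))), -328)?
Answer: 224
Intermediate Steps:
Function('n')(F) = Mul(Add(8, F), Add(9, F)) (Function('n')(F) = Mul(Add(9, F), Add(8, F)) = Mul(Add(8, F), Add(9, F)))
Add(Function('n')(Add(10, Mul(-1, -5))), -328) = Add(Add(72, Pow(Add(10, Mul(-1, -5)), 2), Mul(17, Add(10, Mul(-1, -5)))), -328) = Add(Add(72, Pow(Add(10, 5), 2), Mul(17, Add(10, 5))), -328) = Add(Add(72, Pow(15, 2), Mul(17, 15)), -328) = Add(Add(72, 225, 255), -328) = Add(552, -328) = 224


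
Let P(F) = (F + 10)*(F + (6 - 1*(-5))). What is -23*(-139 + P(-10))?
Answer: 3197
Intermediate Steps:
P(F) = (10 + F)*(11 + F) (P(F) = (10 + F)*(F + (6 + 5)) = (10 + F)*(F + 11) = (10 + F)*(11 + F))
-23*(-139 + P(-10)) = -23*(-139 + (110 + (-10)**2 + 21*(-10))) = -23*(-139 + (110 + 100 - 210)) = -23*(-139 + 0) = -23*(-139) = 3197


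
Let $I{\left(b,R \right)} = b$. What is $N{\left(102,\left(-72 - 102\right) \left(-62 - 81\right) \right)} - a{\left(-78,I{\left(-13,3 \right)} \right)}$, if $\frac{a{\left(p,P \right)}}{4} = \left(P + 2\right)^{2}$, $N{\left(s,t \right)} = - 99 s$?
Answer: $-10582$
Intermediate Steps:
$a{\left(p,P \right)} = 4 \left(2 + P\right)^{2}$ ($a{\left(p,P \right)} = 4 \left(P + 2\right)^{2} = 4 \left(2 + P\right)^{2}$)
$N{\left(102,\left(-72 - 102\right) \left(-62 - 81\right) \right)} - a{\left(-78,I{\left(-13,3 \right)} \right)} = \left(-99\right) 102 - 4 \left(2 - 13\right)^{2} = -10098 - 4 \left(-11\right)^{2} = -10098 - 4 \cdot 121 = -10098 - 484 = -10582$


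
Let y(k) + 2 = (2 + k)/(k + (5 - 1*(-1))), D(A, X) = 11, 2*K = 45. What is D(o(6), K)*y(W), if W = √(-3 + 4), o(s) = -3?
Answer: -121/7 ≈ -17.286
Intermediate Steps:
K = 45/2 (K = (½)*45 = 45/2 ≈ 22.500)
W = 1 (W = √1 = 1)
y(k) = -2 + (2 + k)/(6 + k) (y(k) = -2 + (2 + k)/(k + (5 - 1*(-1))) = -2 + (2 + k)/(k + (5 + 1)) = -2 + (2 + k)/(k + 6) = -2 + (2 + k)/(6 + k))
D(o(6), K)*y(W) = 11*((-10 - 1*1)/(6 + 1)) = 11*((-10 - 1)/7) = 11*((⅐)*(-11)) = 11*(-11/7) = -121/7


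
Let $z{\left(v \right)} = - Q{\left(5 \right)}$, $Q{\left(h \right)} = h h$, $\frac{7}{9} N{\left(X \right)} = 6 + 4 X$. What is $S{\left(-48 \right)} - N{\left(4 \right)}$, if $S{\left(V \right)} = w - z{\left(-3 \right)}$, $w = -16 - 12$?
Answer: $- \frac{219}{7} \approx -31.286$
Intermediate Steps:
$N{\left(X \right)} = \frac{54}{7} + \frac{36 X}{7}$ ($N{\left(X \right)} = \frac{9 \left(6 + 4 X\right)}{7} = \frac{54}{7} + \frac{36 X}{7}$)
$Q{\left(h \right)} = h^{2}$
$w = -28$
$z{\left(v \right)} = -25$ ($z{\left(v \right)} = - 5^{2} = \left(-1\right) 25 = -25$)
$S{\left(V \right)} = -3$ ($S{\left(V \right)} = -28 - -25 = -28 + 25 = -3$)
$S{\left(-48 \right)} - N{\left(4 \right)} = -3 - \left(\frac{54}{7} + \frac{36}{7} \cdot 4\right) = -3 - \left(\frac{54}{7} + \frac{144}{7}\right) = -3 - \frac{198}{7} = - \frac{219}{7}$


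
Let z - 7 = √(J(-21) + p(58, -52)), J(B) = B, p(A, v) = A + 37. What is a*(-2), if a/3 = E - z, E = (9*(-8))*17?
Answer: 7386 + 6*√74 ≈ 7437.6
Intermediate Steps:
p(A, v) = 37 + A
z = 7 + √74 (z = 7 + √(-21 + (37 + 58)) = 7 + √(-21 + 95) = 7 + √74 ≈ 15.602)
E = -1224 (E = -72*17 = -1224)
a = -3693 - 3*√74 (a = 3*(-1224 - (7 + √74)) = 3*(-1224 + (-7 - √74)) = 3*(-1231 - √74) = -3693 - 3*√74 ≈ -3718.8)
a*(-2) = (-3693 - 3*√74)*(-2) = 7386 + 6*√74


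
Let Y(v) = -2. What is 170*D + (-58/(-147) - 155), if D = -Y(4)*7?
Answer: 327133/147 ≈ 2225.4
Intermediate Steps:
D = 14 (D = -1*(-2)*7 = 2*7 = 14)
170*D + (-58/(-147) - 155) = 170*14 + (-58/(-147) - 155) = 2380 + (-58*(-1/147) - 155) = 2380 + (58/147 - 155) = 2380 - 22727/147 = 327133/147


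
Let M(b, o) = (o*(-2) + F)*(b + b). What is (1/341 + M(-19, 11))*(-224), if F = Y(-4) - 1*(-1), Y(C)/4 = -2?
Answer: -84175392/341 ≈ -2.4685e+5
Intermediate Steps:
Y(C) = -8 (Y(C) = 4*(-2) = -8)
F = -7 (F = -8 - 1*(-1) = -8 + 1 = -7)
M(b, o) = 2*b*(-7 - 2*o) (M(b, o) = (o*(-2) - 7)*(b + b) = (-2*o - 7)*(2*b) = (-7 - 2*o)*(2*b) = 2*b*(-7 - 2*o))
(1/341 + M(-19, 11))*(-224) = (1/341 - 2*(-19)*(7 + 2*11))*(-224) = (1/341 - 2*(-19)*(7 + 22))*(-224) = (1/341 - 2*(-19)*29)*(-224) = (1/341 + 1102)*(-224) = (375783/341)*(-224) = -84175392/341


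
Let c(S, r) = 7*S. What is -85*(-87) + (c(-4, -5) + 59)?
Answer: 7426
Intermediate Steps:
-85*(-87) + (c(-4, -5) + 59) = -85*(-87) + (7*(-4) + 59) = 7395 + (-28 + 59) = 7395 + 31 = 7426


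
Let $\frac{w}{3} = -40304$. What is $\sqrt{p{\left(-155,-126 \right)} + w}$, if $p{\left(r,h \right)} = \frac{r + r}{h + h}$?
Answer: $\frac{i \sqrt{213286598}}{42} \approx 347.72 i$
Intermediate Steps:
$w = -120912$ ($w = 3 \left(-40304\right) = -120912$)
$p{\left(r,h \right)} = \frac{r}{h}$ ($p{\left(r,h \right)} = \frac{2 r}{2 h} = 2 r \frac{1}{2 h} = \frac{r}{h}$)
$\sqrt{p{\left(-155,-126 \right)} + w} = \sqrt{- \frac{155}{-126} - 120912} = \sqrt{\left(-155\right) \left(- \frac{1}{126}\right) - 120912} = \sqrt{\frac{155}{126} - 120912} = \sqrt{- \frac{15234757}{126}} = \frac{i \sqrt{213286598}}{42}$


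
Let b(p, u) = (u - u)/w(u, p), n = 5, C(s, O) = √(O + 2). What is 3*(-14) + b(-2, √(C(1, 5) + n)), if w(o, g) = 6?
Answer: -42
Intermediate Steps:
C(s, O) = √(2 + O)
b(p, u) = 0 (b(p, u) = (u - u)/6 = 0*(⅙) = 0)
3*(-14) + b(-2, √(C(1, 5) + n)) = 3*(-14) + 0 = -42 + 0 = -42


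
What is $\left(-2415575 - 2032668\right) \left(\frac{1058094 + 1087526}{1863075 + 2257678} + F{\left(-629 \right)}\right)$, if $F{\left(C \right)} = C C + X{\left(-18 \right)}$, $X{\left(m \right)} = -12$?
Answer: $- \frac{7251932905217960451}{4120753} \approx -1.7599 \cdot 10^{12}$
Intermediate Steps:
$F{\left(C \right)} = -12 + C^{2}$ ($F{\left(C \right)} = C C - 12 = C^{2} - 12 = -12 + C^{2}$)
$\left(-2415575 - 2032668\right) \left(\frac{1058094 + 1087526}{1863075 + 2257678} + F{\left(-629 \right)}\right) = \left(-2415575 - 2032668\right) \left(\frac{1058094 + 1087526}{1863075 + 2257678} - \left(12 - \left(-629\right)^{2}\right)\right) = - 4448243 \left(\frac{2145620}{4120753} + \left(-12 + 395641\right)\right) = - 4448243 \left(2145620 \cdot \frac{1}{4120753} + 395629\right) = - 4448243 \left(\frac{2145620}{4120753} + 395629\right) = \left(-4448243\right) \frac{1630291534257}{4120753} = - \frac{7251932905217960451}{4120753}$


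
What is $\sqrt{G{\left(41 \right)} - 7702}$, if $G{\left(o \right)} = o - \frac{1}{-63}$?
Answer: $\frac{i \sqrt{3378494}}{21} \approx 87.527 i$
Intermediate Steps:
$G{\left(o \right)} = \frac{1}{63} + o$ ($G{\left(o \right)} = o - - \frac{1}{63} = o + \frac{1}{63} = \frac{1}{63} + o$)
$\sqrt{G{\left(41 \right)} - 7702} = \sqrt{\left(\frac{1}{63} + 41\right) - 7702} = \sqrt{\frac{2584}{63} - 7702} = \sqrt{- \frac{482642}{63}} = \frac{i \sqrt{3378494}}{21}$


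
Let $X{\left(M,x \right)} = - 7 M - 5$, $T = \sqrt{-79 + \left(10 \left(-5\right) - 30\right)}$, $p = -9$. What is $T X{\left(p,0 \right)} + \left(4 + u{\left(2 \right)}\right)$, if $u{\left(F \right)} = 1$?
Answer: $5 + 58 i \sqrt{159} \approx 5.0 + 731.35 i$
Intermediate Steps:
$T = i \sqrt{159}$ ($T = \sqrt{-79 - 80} = \sqrt{-159} = i \sqrt{159} \approx 12.61 i$)
$X{\left(M,x \right)} = -5 - 7 M$
$T X{\left(p,0 \right)} + \left(4 + u{\left(2 \right)}\right) = i \sqrt{159} \left(-5 - -63\right) + \left(4 + 1\right) = i \sqrt{159} \left(-5 + 63\right) + 5 = i \sqrt{159} \cdot 58 + 5 = 58 i \sqrt{159} + 5 = 5 + 58 i \sqrt{159}$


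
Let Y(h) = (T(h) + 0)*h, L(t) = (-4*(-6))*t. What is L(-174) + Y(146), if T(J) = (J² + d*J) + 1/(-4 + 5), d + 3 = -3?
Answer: 2980210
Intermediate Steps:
d = -6 (d = -3 - 3 = -6)
T(J) = 1 + J² - 6*J (T(J) = (J² - 6*J) + 1/(-4 + 5) = (J² - 6*J) + 1/1 = (J² - 6*J) + 1 = 1 + J² - 6*J)
L(t) = 24*t
Y(h) = h*(1 + h² - 6*h) (Y(h) = ((1 + h² - 6*h) + 0)*h = (1 + h² - 6*h)*h = h*(1 + h² - 6*h))
L(-174) + Y(146) = 24*(-174) + 146*(1 + 146² - 6*146) = -4176 + 146*(1 + 21316 - 876) = -4176 + 146*20441 = -4176 + 2984386 = 2980210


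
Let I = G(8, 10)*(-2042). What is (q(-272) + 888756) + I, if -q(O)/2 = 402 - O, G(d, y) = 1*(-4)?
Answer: 895576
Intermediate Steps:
G(d, y) = -4
q(O) = -804 + 2*O (q(O) = -2*(402 - O) = -804 + 2*O)
I = 8168 (I = -4*(-2042) = 8168)
(q(-272) + 888756) + I = ((-804 + 2*(-272)) + 888756) + 8168 = ((-804 - 544) + 888756) + 8168 = (-1348 + 888756) + 8168 = 887408 + 8168 = 895576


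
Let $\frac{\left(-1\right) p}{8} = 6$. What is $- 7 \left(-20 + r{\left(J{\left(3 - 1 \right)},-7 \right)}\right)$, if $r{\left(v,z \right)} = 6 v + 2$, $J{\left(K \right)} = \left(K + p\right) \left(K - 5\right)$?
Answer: $-5670$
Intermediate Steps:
$p = -48$ ($p = \left(-8\right) 6 = -48$)
$J{\left(K \right)} = \left(-48 + K\right) \left(-5 + K\right)$ ($J{\left(K \right)} = \left(K - 48\right) \left(K - 5\right) = \left(-48 + K\right) \left(-5 + K\right)$)
$r{\left(v,z \right)} = 2 + 6 v$
$- 7 \left(-20 + r{\left(J{\left(3 - 1 \right)},-7 \right)}\right) = - 7 \left(-20 + \left(2 + 6 \left(240 + \left(3 - 1\right)^{2} - 53 \left(3 - 1\right)\right)\right)\right) = - 7 \left(-20 + \left(2 + 6 \left(240 + 2^{2} - 106\right)\right)\right) = - 7 \left(-20 + \left(2 + 6 \left(240 + 4 - 106\right)\right)\right) = - 7 \left(-20 + \left(2 + 6 \cdot 138\right)\right) = - 7 \left(-20 + \left(2 + 828\right)\right) = - 7 \left(-20 + 830\right) = \left(-7\right) 810 = -5670$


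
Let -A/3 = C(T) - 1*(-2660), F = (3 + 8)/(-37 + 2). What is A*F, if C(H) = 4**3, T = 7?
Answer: 89892/35 ≈ 2568.3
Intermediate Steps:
C(H) = 64
F = -11/35 (F = 11/(-35) = 11*(-1/35) = -11/35 ≈ -0.31429)
A = -8172 (A = -3*(64 - 1*(-2660)) = -3*(64 + 2660) = -3*2724 = -8172)
A*F = -8172*(-11/35) = 89892/35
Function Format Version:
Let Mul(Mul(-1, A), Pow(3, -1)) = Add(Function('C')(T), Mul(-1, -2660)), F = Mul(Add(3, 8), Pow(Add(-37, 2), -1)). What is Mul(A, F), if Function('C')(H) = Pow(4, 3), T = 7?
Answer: Rational(89892, 35) ≈ 2568.3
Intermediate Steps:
Function('C')(H) = 64
F = Rational(-11, 35) (F = Mul(11, Pow(-35, -1)) = Mul(11, Rational(-1, 35)) = Rational(-11, 35) ≈ -0.31429)
A = -8172 (A = Mul(-3, Add(64, Mul(-1, -2660))) = Mul(-3, Add(64, 2660)) = Mul(-3, 2724) = -8172)
Mul(A, F) = Mul(-8172, Rational(-11, 35)) = Rational(89892, 35)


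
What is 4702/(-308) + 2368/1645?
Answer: -500389/36190 ≈ -13.827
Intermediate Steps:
4702/(-308) + 2368/1645 = 4702*(-1/308) + 2368*(1/1645) = -2351/154 + 2368/1645 = -500389/36190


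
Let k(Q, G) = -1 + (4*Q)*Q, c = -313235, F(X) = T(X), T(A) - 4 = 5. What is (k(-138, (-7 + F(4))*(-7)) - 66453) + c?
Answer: -303513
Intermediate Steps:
T(A) = 9 (T(A) = 4 + 5 = 9)
F(X) = 9
k(Q, G) = -1 + 4*Q²
(k(-138, (-7 + F(4))*(-7)) - 66453) + c = ((-1 + 4*(-138)²) - 66453) - 313235 = ((-1 + 4*19044) - 66453) - 313235 = ((-1 + 76176) - 66453) - 313235 = (76175 - 66453) - 313235 = 9722 - 313235 = -303513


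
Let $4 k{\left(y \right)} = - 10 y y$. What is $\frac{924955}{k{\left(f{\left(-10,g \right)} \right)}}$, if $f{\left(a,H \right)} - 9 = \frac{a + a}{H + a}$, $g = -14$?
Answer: $- \frac{13319352}{3481} \approx -3826.3$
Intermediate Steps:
$f{\left(a,H \right)} = 9 + \frac{2 a}{H + a}$ ($f{\left(a,H \right)} = 9 + \frac{a + a}{H + a} = 9 + \frac{2 a}{H + a}$)
$k{\left(y \right)} = - \frac{5 y^{2}}{2}$ ($k{\left(y \right)} = \frac{- 10 y y}{4} = \frac{\left(-10\right) y^{2}}{4} = - \frac{5 y^{2}}{2}$)
$\frac{924955}{k{\left(f{\left(-10,g \right)} \right)}} = \frac{924955}{\left(- \frac{5}{2}\right) \left(\frac{9 \left(-14\right) + 11 \left(-10\right)}{-14 - 10}\right)^{2}} = \frac{924955}{\left(- \frac{5}{2}\right) \left(\frac{-126 - 110}{-24}\right)^{2}} = \frac{924955}{\left(- \frac{5}{2}\right) \left(\left(- \frac{1}{24}\right) \left(-236\right)\right)^{2}} = \frac{924955}{\left(- \frac{5}{2}\right) \left(\frac{59}{6}\right)^{2}} = \frac{924955}{\left(- \frac{5}{2}\right) \frac{3481}{36}} = \frac{924955}{- \frac{17405}{72}} = 924955 \left(- \frac{72}{17405}\right) = - \frac{13319352}{3481}$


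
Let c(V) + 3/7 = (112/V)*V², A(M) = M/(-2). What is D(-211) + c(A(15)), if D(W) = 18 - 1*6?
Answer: -5799/7 ≈ -828.43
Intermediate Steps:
D(W) = 12 (D(W) = 18 - 6 = 12)
A(M) = -M/2 (A(M) = M*(-½) = -M/2)
c(V) = -3/7 + 112*V (c(V) = -3/7 + (112/V)*V² = -3/7 + 112*V)
D(-211) + c(A(15)) = 12 + (-3/7 + 112*(-½*15)) = 12 + (-3/7 + 112*(-15/2)) = 12 + (-3/7 - 840) = 12 - 5883/7 = -5799/7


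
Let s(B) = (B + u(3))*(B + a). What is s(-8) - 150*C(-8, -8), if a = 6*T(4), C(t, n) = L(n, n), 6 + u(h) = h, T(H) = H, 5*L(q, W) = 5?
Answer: -326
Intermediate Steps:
L(q, W) = 1 (L(q, W) = (⅕)*5 = 1)
u(h) = -6 + h
C(t, n) = 1
a = 24 (a = 6*4 = 24)
s(B) = (-3 + B)*(24 + B) (s(B) = (B + (-6 + 3))*(B + 24) = (B - 3)*(24 + B) = (-3 + B)*(24 + B))
s(-8) - 150*C(-8, -8) = (-72 + (-8)² + 21*(-8)) - 150*1 = (-72 + 64 - 168) - 150 = -176 - 150 = -326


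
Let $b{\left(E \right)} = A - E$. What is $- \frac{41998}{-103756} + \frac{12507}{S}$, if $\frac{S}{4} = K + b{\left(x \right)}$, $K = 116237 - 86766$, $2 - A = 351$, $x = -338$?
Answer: $\frac{520560051}{1018883920} \approx 0.51091$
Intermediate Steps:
$A = -349$ ($A = 2 - 351 = -349$)
$b{\left(E \right)} = -349 - E$
$K = 29471$ ($K = 116237 - 86766 = 29471$)
$S = 117840$ ($S = 4 \left(29471 - 11\right) = 4 \cdot 29460 = 117840$)
$- \frac{41998}{-103756} + \frac{12507}{S} = - \frac{41998}{-103756} + \frac{12507}{117840} = \left(-41998\right) \left(- \frac{1}{103756}\right) + 12507 \cdot \frac{1}{117840} = \frac{20999}{51878} + \frac{4169}{39280} = \frac{520560051}{1018883920}$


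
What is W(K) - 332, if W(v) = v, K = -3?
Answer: -335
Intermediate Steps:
W(K) - 332 = -3 - 332 = -335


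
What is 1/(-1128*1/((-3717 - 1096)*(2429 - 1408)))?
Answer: 4914073/1128 ≈ 4356.4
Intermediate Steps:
1/(-1128*1/((-3717 - 1096)*(2429 - 1408))) = 1/(-1128/(1021*(-4813))) = 1/(-1128/(-4914073)) = 1/(-1128*(-1/4914073)) = 1/(1128/4914073) = 4914073/1128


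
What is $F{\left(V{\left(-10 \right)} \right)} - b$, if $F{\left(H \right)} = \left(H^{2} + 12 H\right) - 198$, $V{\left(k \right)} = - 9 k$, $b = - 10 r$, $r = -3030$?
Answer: $-21318$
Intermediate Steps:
$b = 30300$ ($b = \left(-10\right) \left(-3030\right) = 30300$)
$F{\left(H \right)} = -198 + H^{2} + 12 H$
$F{\left(V{\left(-10 \right)} \right)} - b = \left(-198 + \left(\left(-9\right) \left(-10\right)\right)^{2} + 12 \left(\left(-9\right) \left(-10\right)\right)\right) - 30300 = \left(-198 + 90^{2} + 12 \cdot 90\right) - 30300 = \left(-198 + 8100 + 1080\right) - 30300 = 8982 - 30300 = -21318$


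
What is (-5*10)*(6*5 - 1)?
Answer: -1450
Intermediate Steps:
(-5*10)*(6*5 - 1) = -50*(30 - 1) = -50*29 = -1450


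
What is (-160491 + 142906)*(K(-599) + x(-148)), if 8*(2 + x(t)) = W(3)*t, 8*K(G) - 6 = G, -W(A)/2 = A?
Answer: -4906215/8 ≈ -6.1328e+5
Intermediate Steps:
W(A) = -2*A
K(G) = ¾ + G/8
x(t) = -2 - 3*t/4 (x(t) = -2 + ((-2*3)*t)/8 = -2 + (-6*t)/8 = -2 - 3*t/4)
(-160491 + 142906)*(K(-599) + x(-148)) = (-160491 + 142906)*((¾ + (⅛)*(-599)) + (-2 - ¾*(-148))) = -17585*((¾ - 599/8) + (-2 + 111)) = -17585*(-593/8 + 109) = -17585*279/8 = -4906215/8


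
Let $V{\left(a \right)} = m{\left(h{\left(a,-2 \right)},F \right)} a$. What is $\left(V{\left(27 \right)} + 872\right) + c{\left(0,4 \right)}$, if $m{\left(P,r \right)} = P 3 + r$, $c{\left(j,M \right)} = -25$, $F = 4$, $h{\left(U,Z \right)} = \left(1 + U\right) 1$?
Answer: $3223$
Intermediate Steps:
$h{\left(U,Z \right)} = 1 + U$
$m{\left(P,r \right)} = r + 3 P$ ($m{\left(P,r \right)} = 3 P + r = r + 3 P$)
$V{\left(a \right)} = a \left(7 + 3 a\right)$ ($V{\left(a \right)} = \left(4 + 3 \left(1 + a\right)\right) a = \left(4 + \left(3 + 3 a\right)\right) a = \left(7 + 3 a\right) a = a \left(7 + 3 a\right)$)
$\left(V{\left(27 \right)} + 872\right) + c{\left(0,4 \right)} = \left(27 \left(7 + 3 \cdot 27\right) + 872\right) - 25 = \left(27 \left(7 + 81\right) + 872\right) - 25 = \left(27 \cdot 88 + 872\right) - 25 = \left(2376 + 872\right) - 25 = 3248 - 25 = 3223$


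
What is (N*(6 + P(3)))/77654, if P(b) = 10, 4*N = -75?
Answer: -150/38827 ≈ -0.0038633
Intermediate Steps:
N = -75/4 (N = (¼)*(-75) = -75/4 ≈ -18.750)
(N*(6 + P(3)))/77654 = -75*(6 + 10)/4/77654 = -75/4*16*(1/77654) = -300*1/77654 = -150/38827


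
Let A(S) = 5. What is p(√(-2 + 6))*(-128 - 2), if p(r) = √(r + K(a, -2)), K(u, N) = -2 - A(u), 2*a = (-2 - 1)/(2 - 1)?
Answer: -130*I*√5 ≈ -290.69*I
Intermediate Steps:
a = -3/2 (a = ((-2 - 1)/(2 - 1))/2 = (-3/1)/2 = (-3*1)/2 = (½)*(-3) = -3/2 ≈ -1.5000)
K(u, N) = -7 (K(u, N) = -2 - 1*5 = -2 - 5 = -7)
p(r) = √(-7 + r) (p(r) = √(r - 7) = √(-7 + r))
p(√(-2 + 6))*(-128 - 2) = √(-7 + √(-2 + 6))*(-128 - 2) = √(-7 + √4)*(-130) = √(-7 + 2)*(-130) = √(-5)*(-130) = (I*√5)*(-130) = -130*I*√5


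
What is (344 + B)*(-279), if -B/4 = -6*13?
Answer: -183024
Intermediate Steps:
B = 312 (B = -(-24)*13 = -4*(-78) = 312)
(344 + B)*(-279) = (344 + 312)*(-279) = 656*(-279) = -183024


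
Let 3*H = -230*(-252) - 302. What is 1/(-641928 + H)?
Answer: -3/1868126 ≈ -1.6059e-6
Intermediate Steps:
H = 57658/3 (H = (-230*(-252) - 302)/3 = (57960 - 302)/3 = (⅓)*57658 = 57658/3 ≈ 19219.)
1/(-641928 + H) = 1/(-641928 + 57658/3) = 1/(-1868126/3) = -3/1868126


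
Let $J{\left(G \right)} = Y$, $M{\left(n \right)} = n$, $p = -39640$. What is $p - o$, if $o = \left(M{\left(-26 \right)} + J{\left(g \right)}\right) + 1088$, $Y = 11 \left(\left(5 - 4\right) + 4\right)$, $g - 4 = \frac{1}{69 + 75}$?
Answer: $-40757$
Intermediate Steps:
$g = \frac{577}{144}$ ($g = 4 + \frac{1}{69 + 75} = 4 + \frac{1}{144} = \frac{577}{144} \approx 4.0069$)
$Y = 55$ ($Y = 11 \left(1 + 4\right) = 11 \cdot 5 = 55$)
$J{\left(G \right)} = 55$
$o = 1117$ ($o = \left(-26 + 55\right) + 1088 = 29 + 1088 = 1117$)
$p - o = -39640 - 1117 = -40757$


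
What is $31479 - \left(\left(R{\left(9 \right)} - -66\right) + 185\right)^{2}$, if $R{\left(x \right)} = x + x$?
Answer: $-40882$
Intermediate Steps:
$R{\left(x \right)} = 2 x$
$31479 - \left(\left(R{\left(9 \right)} - -66\right) + 185\right)^{2} = 31479 - \left(\left(2 \cdot 9 - -66\right) + 185\right)^{2} = 31479 - \left(\left(18 + 66\right) + 185\right)^{2} = 31479 - \left(84 + 185\right)^{2} = 31479 - 269^{2} = 31479 - 72361 = -40882$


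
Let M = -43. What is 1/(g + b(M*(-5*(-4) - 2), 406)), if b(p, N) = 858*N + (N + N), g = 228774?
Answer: 1/577934 ≈ 1.7303e-6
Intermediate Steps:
b(p, N) = 860*N (b(p, N) = 858*N + 2*N = 860*N)
1/(g + b(M*(-5*(-4) - 2), 406)) = 1/(228774 + 860*406) = 1/(228774 + 349160) = 1/577934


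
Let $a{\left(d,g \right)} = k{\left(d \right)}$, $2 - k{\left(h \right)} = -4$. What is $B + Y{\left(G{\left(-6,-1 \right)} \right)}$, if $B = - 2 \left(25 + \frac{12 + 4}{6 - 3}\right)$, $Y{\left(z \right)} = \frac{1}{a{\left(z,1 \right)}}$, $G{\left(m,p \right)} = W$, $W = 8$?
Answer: $- \frac{121}{2} \approx -60.5$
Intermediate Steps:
$k{\left(h \right)} = 6$ ($k{\left(h \right)} = 2 - -4 = 2 + 4 = 6$)
$a{\left(d,g \right)} = 6$
$G{\left(m,p \right)} = 8$
$Y{\left(z \right)} = \frac{1}{6}$
$B = - \frac{182}{3}$ ($B = - 2 \left(25 + \frac{16}{3}\right) = \left(-2\right) \frac{91}{3} = - \frac{182}{3} \approx -60.667$)
$B + Y{\left(G{\left(-6,-1 \right)} \right)} = - \frac{182}{3} + \frac{1}{6} = - \frac{121}{2}$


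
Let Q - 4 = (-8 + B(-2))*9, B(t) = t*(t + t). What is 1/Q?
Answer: ¼ ≈ 0.25000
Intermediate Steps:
B(t) = 2*t² (B(t) = t*(2*t) = 2*t²)
Q = 4 (Q = 4 + (-8 + 2*(-2)²)*9 = 4 + (-8 + 2*4)*9 = 4 + (-8 + 8)*9 = 4 + 0*9 = 4 + 0 = 4)
1/Q = 1/4 = ¼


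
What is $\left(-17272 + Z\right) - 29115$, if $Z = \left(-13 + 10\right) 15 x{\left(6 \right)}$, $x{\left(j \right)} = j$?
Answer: $-46657$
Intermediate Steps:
$Z = -270$ ($Z = \left(-13 + 10\right) 15 \cdot 6 = \left(-3\right) 15 \cdot 6 = \left(-45\right) 6 = -270$)
$\left(-17272 + Z\right) - 29115 = \left(-17272 - 270\right) - 29115 = -17542 - 29115 = -46657$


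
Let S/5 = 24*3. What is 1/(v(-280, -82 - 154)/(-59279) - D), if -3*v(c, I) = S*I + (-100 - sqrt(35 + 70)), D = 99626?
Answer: -450112408607202/44843114110090865197 + 177837*sqrt(105)/313901798770636056379 ≈ -1.0037e-5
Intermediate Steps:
S = 360 (S = 5*(24*3) = 5*72 = 360)
v(c, I) = 100/3 - 120*I + sqrt(105)/3 (v(c, I) = -(360*I + (-100 - sqrt(35 + 70)))/3 = -(360*I + (-100 - sqrt(105)))/3 = -(-100 - sqrt(105) + 360*I)/3 = 100/3 - 120*I + sqrt(105)/3)
1/(v(-280, -82 - 154)/(-59279) - D) = 1/((100/3 - 120*(-82 - 154) + sqrt(105)/3)/(-59279) - 1*99626) = 1/((100/3 - 120*(-236) + sqrt(105)/3)*(-1/59279) - 99626) = 1/((100/3 + 28320 + sqrt(105)/3)*(-1/59279) - 99626) = 1/((85060/3 + sqrt(105)/3)*(-1/59279) - 99626) = 1/((-85060/177837 - sqrt(105)/177837) - 99626) = 1/(-17717274022/177837 - sqrt(105)/177837)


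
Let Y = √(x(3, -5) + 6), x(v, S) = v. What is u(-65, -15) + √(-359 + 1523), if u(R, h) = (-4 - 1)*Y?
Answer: -15 + 2*√291 ≈ 19.117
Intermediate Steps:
Y = 3 (Y = √(3 + 6) = √9 = 3)
u(R, h) = -15 (u(R, h) = (-4 - 1)*3 = -5*3 = -15)
u(-65, -15) + √(-359 + 1523) = -15 + √(-359 + 1523) = -15 + √1164 = -15 + 2*√291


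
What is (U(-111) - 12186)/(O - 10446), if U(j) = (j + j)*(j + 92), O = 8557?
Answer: 7968/1889 ≈ 4.2181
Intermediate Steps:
U(j) = 2*j*(92 + j) (U(j) = (2*j)*(92 + j) = 2*j*(92 + j))
(U(-111) - 12186)/(O - 10446) = (2*(-111)*(92 - 111) - 12186)/(8557 - 10446) = (2*(-111)*(-19) - 12186)/(-1889) = (4218 - 12186)*(-1/1889) = -7968*(-1/1889) = 7968/1889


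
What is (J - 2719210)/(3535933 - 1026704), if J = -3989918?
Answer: -6709128/2509229 ≈ -2.6738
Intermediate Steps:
(J - 2719210)/(3535933 - 1026704) = (-3989918 - 2719210)/(3535933 - 1026704) = -6709128/2509229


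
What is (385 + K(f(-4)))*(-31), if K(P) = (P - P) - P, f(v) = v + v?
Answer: -12183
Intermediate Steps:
f(v) = 2*v
K(P) = -P (K(P) = 0 - P = -P)
(385 + K(f(-4)))*(-31) = (385 - 2*(-4))*(-31) = (385 - 1*(-8))*(-31) = (385 + 8)*(-31) = 393*(-31) = -12183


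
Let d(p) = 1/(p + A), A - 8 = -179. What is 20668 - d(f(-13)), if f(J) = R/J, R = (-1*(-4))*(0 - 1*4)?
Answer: 45614289/2207 ≈ 20668.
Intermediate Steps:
A = -171 (A = 8 - 179 = -171)
R = -16 (R = 4*(0 - 4) = 4*(-4) = -16)
f(J) = -16/J
d(p) = 1/(-171 + p) (d(p) = 1/(p - 171) = 1/(-171 + p))
20668 - d(f(-13)) = 20668 - 1/(-171 - 16/(-13)) = 20668 - 1/(-171 - 16*(-1/13)) = 20668 - 1/(-171 + 16/13) = 20668 - 1/(-2207/13) = 20668 - 1*(-13/2207) = 20668 + 13/2207 = 45614289/2207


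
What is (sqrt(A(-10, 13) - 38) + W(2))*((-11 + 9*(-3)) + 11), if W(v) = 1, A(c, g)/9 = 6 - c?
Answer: -27 - 27*sqrt(106) ≈ -304.98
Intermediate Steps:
A(c, g) = 54 - 9*c (A(c, g) = 9*(6 - c) = 54 - 9*c)
(sqrt(A(-10, 13) - 38) + W(2))*((-11 + 9*(-3)) + 11) = (sqrt((54 - 9*(-10)) - 38) + 1)*((-11 + 9*(-3)) + 11) = (sqrt((54 + 90) - 38) + 1)*((-11 - 27) + 11) = (sqrt(144 - 38) + 1)*(-38 + 11) = (sqrt(106) + 1)*(-27) = (1 + sqrt(106))*(-27) = -27 - 27*sqrt(106)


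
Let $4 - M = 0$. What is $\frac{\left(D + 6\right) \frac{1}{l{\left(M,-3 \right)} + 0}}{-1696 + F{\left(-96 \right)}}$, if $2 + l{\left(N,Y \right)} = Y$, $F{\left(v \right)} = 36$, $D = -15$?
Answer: $- \frac{9}{8300} \approx -0.0010843$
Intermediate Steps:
$M = 4$ ($M = 4 - 0 = 4 + 0 = 4$)
$l{\left(N,Y \right)} = -2 + Y$
$\frac{\left(D + 6\right) \frac{1}{l{\left(M,-3 \right)} + 0}}{-1696 + F{\left(-96 \right)}} = \frac{\left(-15 + 6\right) \frac{1}{\left(-2 - 3\right) + 0}}{-1696 + 36} = \frac{\left(-9\right) \frac{1}{-5 + 0}}{-1660} = - \frac{9}{-5} \left(- \frac{1}{1660}\right) = \left(-9\right) \left(- \frac{1}{5}\right) \left(- \frac{1}{1660}\right) = \frac{9}{5} \left(- \frac{1}{1660}\right) = - \frac{9}{8300}$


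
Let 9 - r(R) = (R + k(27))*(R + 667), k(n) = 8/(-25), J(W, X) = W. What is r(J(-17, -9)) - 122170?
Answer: -110903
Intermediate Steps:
k(n) = -8/25 (k(n) = 8*(-1/25) = -8/25)
r(R) = 9 - (667 + R)*(-8/25 + R) (r(R) = 9 - (R - 8/25)*(R + 667) = 9 - (-8/25 + R)*(667 + R) = 9 - (667 + R)*(-8/25 + R))
r(J(-17, -9)) - 122170 = (5561/25 - 1*(-17)² - 16667/25*(-17)) - 122170 = (5561/25 - 1*289 + 283339/25) - 122170 = (5561/25 - 289 + 283339/25) - 122170 = 11267 - 122170 = -110903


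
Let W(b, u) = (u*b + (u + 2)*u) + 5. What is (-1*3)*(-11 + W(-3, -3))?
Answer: -18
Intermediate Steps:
W(b, u) = 5 + b*u + u*(2 + u) (W(b, u) = (b*u + (2 + u)*u) + 5 = (b*u + u*(2 + u)) + 5 = 5 + b*u + u*(2 + u))
(-1*3)*(-11 + W(-3, -3)) = (-1*3)*(-11 + (5 + (-3)² + 2*(-3) - 3*(-3))) = -3*(-11 + (5 + 9 - 6 + 9)) = -3*(-11 + 17) = -3*6 = -18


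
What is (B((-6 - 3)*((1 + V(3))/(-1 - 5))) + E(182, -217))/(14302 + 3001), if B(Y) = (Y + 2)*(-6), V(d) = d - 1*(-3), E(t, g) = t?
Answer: 107/17303 ≈ 0.0061839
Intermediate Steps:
V(d) = 3 + d (V(d) = d + 3 = 3 + d)
B(Y) = -12 - 6*Y (B(Y) = (2 + Y)*(-6) = -12 - 6*Y)
(B((-6 - 3)*((1 + V(3))/(-1 - 5))) + E(182, -217))/(14302 + 3001) = ((-12 - 6*(-6 - 3)*(1 + (3 + 3))/(-1 - 5)) + 182)/(14302 + 3001) = ((-12 - (-54)*(1 + 6)/(-6)) + 182)/17303 = ((-12 - (-54)*7*(-⅙)) + 182)*(1/17303) = ((-12 - (-54)*(-7)/6) + 182)*(1/17303) = ((-12 - 6*21/2) + 182)*(1/17303) = ((-12 - 63) + 182)*(1/17303) = (-75 + 182)*(1/17303) = 107*(1/17303) = 107/17303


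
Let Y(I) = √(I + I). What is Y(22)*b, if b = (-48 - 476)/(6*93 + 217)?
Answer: -1048*√11/775 ≈ -4.4849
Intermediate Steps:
Y(I) = √2*√I (Y(I) = √(2*I) = √2*√I)
b = -524/775 (b = -524/(558 + 217) = -524/775 ≈ -0.67613)
Y(22)*b = (√2*√22)*(-524/775) = (2*√11)*(-524/775) = -1048*√11/775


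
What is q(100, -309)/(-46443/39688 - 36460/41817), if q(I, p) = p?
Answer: 512826626664/3389131411 ≈ 151.31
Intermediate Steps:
q(100, -309)/(-46443/39688 - 36460/41817) = -309/(-46443/39688 - 36460/41817) = -309/(-3389131411/1659633096) = -309*(-1659633096/3389131411) = 512826626664/3389131411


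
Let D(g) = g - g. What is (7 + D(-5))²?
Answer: 49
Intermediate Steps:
D(g) = 0
(7 + D(-5))² = (7 + 0)² = 7² = 49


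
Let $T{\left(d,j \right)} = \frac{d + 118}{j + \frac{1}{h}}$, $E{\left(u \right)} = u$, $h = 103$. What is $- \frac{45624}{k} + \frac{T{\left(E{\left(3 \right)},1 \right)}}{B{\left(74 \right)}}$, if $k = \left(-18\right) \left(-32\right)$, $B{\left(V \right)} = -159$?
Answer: $- \frac{330563}{4134} \approx -79.962$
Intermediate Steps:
$T{\left(d,j \right)} = \frac{118 + d}{\frac{1}{103} + j}$ ($T{\left(d,j \right)} = \frac{d + 118}{j + \frac{1}{103}} = \frac{118 + d}{j + \frac{1}{103}} = \frac{118 + d}{\frac{1}{103} + j}$)
$k = 576$
$- \frac{45624}{k} + \frac{T{\left(E{\left(3 \right)},1 \right)}}{B{\left(74 \right)}} = - \frac{45624}{576} + \frac{103 \frac{1}{1 + 103 \cdot 1} \left(118 + 3\right)}{-159} = \left(-45624\right) \frac{1}{576} + 103 \frac{1}{1 + 103} \cdot 121 \left(- \frac{1}{159}\right) = - \frac{1901}{24} + 103 \cdot \frac{1}{104} \cdot 121 \left(- \frac{1}{159}\right) = - \frac{1901}{24} + \frac{12463}{104} \left(- \frac{1}{159}\right) = - \frac{1901}{24} - \frac{12463}{16536} = - \frac{330563}{4134}$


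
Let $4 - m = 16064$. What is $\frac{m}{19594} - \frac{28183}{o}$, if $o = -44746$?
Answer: $- \frac{83201529}{438376562} \approx -0.18979$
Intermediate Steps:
$m = -16060$ ($m = 4 - 16064 = -16060$)
$\frac{m}{19594} - \frac{28183}{o} = - \frac{16060}{19594} - \frac{28183}{-44746} = \left(-16060\right) \frac{1}{19594} - - \frac{28183}{44746} = - \frac{8030}{9797} + \frac{28183}{44746} = - \frac{83201529}{438376562}$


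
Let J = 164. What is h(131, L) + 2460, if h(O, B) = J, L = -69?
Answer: 2624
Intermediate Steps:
h(O, B) = 164
h(131, L) + 2460 = 164 + 2460 = 2624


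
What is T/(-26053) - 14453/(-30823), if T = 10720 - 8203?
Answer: 298962518/803031619 ≈ 0.37229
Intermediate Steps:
T = 2517
T/(-26053) - 14453/(-30823) = 2517/(-26053) - 14453/(-30823) = 2517*(-1/26053) - 14453*(-1/30823) = -2517/26053 + 14453/30823 = 298962518/803031619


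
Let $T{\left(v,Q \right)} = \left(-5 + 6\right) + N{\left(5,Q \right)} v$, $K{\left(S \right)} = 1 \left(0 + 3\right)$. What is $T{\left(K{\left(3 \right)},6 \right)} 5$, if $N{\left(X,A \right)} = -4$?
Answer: $-55$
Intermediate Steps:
$K{\left(S \right)} = 3$ ($K{\left(S \right)} = 1 \cdot 3 = 3$)
$T{\left(v,Q \right)} = 1 - 4 v$ ($T{\left(v,Q \right)} = \left(-5 + 6\right) - 4 v = 1 - 4 v$)
$T{\left(K{\left(3 \right)},6 \right)} 5 = \left(1 - 12\right) 5 = \left(-11\right) 5 = -55$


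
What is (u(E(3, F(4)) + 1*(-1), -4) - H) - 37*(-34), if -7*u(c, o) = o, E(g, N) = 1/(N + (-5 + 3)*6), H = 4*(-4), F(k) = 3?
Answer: 8922/7 ≈ 1274.6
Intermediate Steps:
H = -16
E(g, N) = 1/(-12 + N) (E(g, N) = 1/(N - 2*6) = 1/(N - 12) = 1/(-12 + N))
u(c, o) = -o/7
(u(E(3, F(4)) + 1*(-1), -4) - H) - 37*(-34) = (-⅐*(-4) - 1*(-16)) - 37*(-34) = (4/7 + 16) + 1258 = 116/7 + 1258 = 8922/7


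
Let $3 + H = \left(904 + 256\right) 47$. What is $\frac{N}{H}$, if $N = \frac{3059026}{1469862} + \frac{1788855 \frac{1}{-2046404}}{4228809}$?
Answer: $\frac{4412059096133051621}{115575746499923925755124} \approx 3.8175 \cdot 10^{-5}$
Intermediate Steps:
$H = 54517$ ($H = -3 + \left(904 + 256\right) 47 = -3 + 1160 \cdot 47 = -3 + 54520 = 54517$)
$N = \frac{4412059096133051621}{2119994616356804772}$ ($N = 3059026 \cdot \frac{1}{1469862} + 1788855 \left(- \frac{1}{2046404}\right) \frac{1}{4228809} = \frac{1529513}{734931} - \frac{596285}{2884617217612} = \frac{4412059096133051621}{2119994616356804772} \approx 2.0812$)
$\frac{N}{H} = \frac{4412059096133051621}{2119994616356804772 \cdot 54517} = \frac{4412059096133051621}{2119994616356804772} \cdot \frac{1}{54517} = \frac{4412059096133051621}{115575746499923925755124}$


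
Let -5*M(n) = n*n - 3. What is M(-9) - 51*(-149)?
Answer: 37917/5 ≈ 7583.4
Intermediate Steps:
M(n) = ⅗ - n²/5 (M(n) = -(n*n - 3)/5 = -(n² - 3)/5 = -(-3 + n²)/5 = ⅗ - n²/5)
M(-9) - 51*(-149) = (⅗ - ⅕*(-9)²) - 51*(-149) = (⅗ - ⅕*81) + 7599 = (⅗ - 81/5) + 7599 = -78/5 + 7599 = 37917/5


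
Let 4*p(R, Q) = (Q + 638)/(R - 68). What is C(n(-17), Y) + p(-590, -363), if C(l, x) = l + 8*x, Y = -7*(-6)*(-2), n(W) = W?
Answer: -1813723/2632 ≈ -689.10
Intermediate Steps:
Y = -84 (Y = 42*(-2) = -84)
p(R, Q) = (638 + Q)/(4*(-68 + R)) (p(R, Q) = ((Q + 638)/(R - 68))/4 = ((638 + Q)/(-68 + R))/4 = (638 + Q)/(4*(-68 + R)))
C(n(-17), Y) + p(-590, -363) = (-17 + 8*(-84)) + (638 - 363)/(4*(-68 - 590)) = (-17 - 672) + (¼)*275/(-658) = -689 + (¼)*(-1/658)*275 = -689 - 275/2632 = -1813723/2632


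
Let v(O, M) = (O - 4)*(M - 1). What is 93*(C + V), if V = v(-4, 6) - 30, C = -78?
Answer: -13764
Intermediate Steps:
v(O, M) = (-1 + M)*(-4 + O) (v(O, M) = (-4 + O)*(-1 + M) = (-1 + M)*(-4 + O))
V = -70 (V = (4 - 1*(-4) - 4*6 + 6*(-4)) - 30 = (4 + 4 - 24 - 24) - 30 = -40 - 30 = -70)
93*(C + V) = 93*(-78 - 70) = 93*(-148) = -13764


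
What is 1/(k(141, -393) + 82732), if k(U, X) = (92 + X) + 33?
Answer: 1/82464 ≈ 1.2127e-5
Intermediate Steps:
k(U, X) = 125 + X
1/(k(141, -393) + 82732) = 1/((125 - 393) + 82732) = 1/(-268 + 82732) = 1/82464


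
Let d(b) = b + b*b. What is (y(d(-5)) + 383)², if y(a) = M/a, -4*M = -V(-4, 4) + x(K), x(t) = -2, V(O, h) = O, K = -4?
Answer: 234671761/1600 ≈ 1.4667e+5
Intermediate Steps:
d(b) = b + b²
M = -½ (M = -(-1*(-4) - 2)/4 = -(4 - 2)/4 = -¼*2 = -½ ≈ -0.50000)
y(a) = -1/(2*a)
(y(d(-5)) + 383)² = (-(-1/(5*(1 - 5)))/2 + 383)² = (-1/(2*((-5*(-4)))) + 383)² = (-½/20 + 383)² = (-½*1/20 + 383)² = (-1/40 + 383)² = (15319/40)² = 234671761/1600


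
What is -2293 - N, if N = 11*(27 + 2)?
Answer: -2612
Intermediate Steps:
N = 319 (N = 11*29 = 319)
-2293 - N = -2293 - 1*319 = -2293 - 319 = -2612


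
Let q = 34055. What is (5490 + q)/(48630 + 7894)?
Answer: 39545/56524 ≈ 0.69961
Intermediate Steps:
(5490 + q)/(48630 + 7894) = (5490 + 34055)/(48630 + 7894) = 39545/56524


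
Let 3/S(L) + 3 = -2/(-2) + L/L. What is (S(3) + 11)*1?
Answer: 8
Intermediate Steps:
S(L) = -3 (S(L) = 3/(-3 + (-2/(-2) + L/L)) = 3/(-3 + (-2*(-½) + 1)) = 3/(-3 + (1 + 1)) = 3/(-3 + 2) = 3/(-1) = 3*(-1) = -3)
(S(3) + 11)*1 = (-3 + 11)*1 = 8*1 = 8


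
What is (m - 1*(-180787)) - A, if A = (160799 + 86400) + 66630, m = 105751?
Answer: -27291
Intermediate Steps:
A = 313829 (A = 247199 + 66630 = 313829)
(m - 1*(-180787)) - A = (105751 - 1*(-180787)) - 1*313829 = (105751 + 180787) - 313829 = 286538 - 313829 = -27291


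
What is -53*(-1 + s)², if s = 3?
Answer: -212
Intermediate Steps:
-53*(-1 + s)² = -53*(-1 + 3)² = -53*2² = -53*4 = -212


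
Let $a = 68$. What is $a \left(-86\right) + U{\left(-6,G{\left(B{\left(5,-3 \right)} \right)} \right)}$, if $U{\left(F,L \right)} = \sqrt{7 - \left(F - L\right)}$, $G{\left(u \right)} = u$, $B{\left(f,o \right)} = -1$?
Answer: $-5848 + 2 \sqrt{3} \approx -5844.5$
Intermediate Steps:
$U{\left(F,L \right)} = \sqrt{7 + L - F}$
$a \left(-86\right) + U{\left(-6,G{\left(B{\left(5,-3 \right)} \right)} \right)} = 68 \left(-86\right) + \sqrt{7 - 1 - -6} = -5848 + \sqrt{7 - 1 + 6} = -5848 + \sqrt{12} = -5848 + 2 \sqrt{3}$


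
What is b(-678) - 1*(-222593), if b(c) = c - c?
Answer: 222593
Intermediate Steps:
b(c) = 0
b(-678) - 1*(-222593) = 0 - 1*(-222593) = 0 + 222593 = 222593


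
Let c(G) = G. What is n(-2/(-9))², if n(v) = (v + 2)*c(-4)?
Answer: 6400/81 ≈ 79.012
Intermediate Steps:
n(v) = -8 - 4*v (n(v) = (v + 2)*(-4) = (2 + v)*(-4) = -8 - 4*v)
n(-2/(-9))² = (-8 - (-8)/(-9))² = (-8 - (-8)*(-1)/9)² = (-8 - 4*2/9)² = (-8 - 8/9)² = (-80/9)² = 6400/81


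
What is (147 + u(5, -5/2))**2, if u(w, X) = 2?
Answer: 22201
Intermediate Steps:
(147 + u(5, -5/2))**2 = (147 + 2)**2 = 149**2 = 22201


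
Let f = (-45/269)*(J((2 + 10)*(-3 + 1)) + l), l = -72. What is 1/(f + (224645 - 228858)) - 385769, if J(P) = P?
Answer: -435524328582/1128977 ≈ -3.8577e+5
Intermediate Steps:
f = 4320/269 (f = (-45/269)*((2 + 10)*(-3 + 1) - 72) = (-45*1/269)*(12*(-2) - 72) = -45*(-24 - 72)/269 = -45/269*(-96) = 4320/269 ≈ 16.059)
1/(f + (224645 - 228858)) - 385769 = 1/(4320/269 + (224645 - 228858)) - 385769 = 1/(4320/269 - 4213) - 385769 = 1/(-1128977/269) - 385769 = -269/1128977 - 385769 = -435524328582/1128977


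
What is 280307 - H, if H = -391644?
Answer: 671951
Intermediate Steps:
280307 - H = 280307 - 1*(-391644) = 280307 + 391644 = 671951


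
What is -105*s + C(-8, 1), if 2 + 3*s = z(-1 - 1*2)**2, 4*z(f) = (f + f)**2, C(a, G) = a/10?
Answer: -13829/5 ≈ -2765.8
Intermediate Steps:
C(a, G) = a/10 (C(a, G) = a*(1/10) = a/10)
z(f) = f**2 (z(f) = (f + f)**2/4 = (2*f)**2/4 = (4*f**2)/4 = f**2)
s = 79/3 (s = -2/3 + ((-1 - 1*2)**2)**2/3 = -2/3 + ((-1 - 2)**2)**2/3 = -2/3 + ((-3)**2)**2/3 = -2/3 + (1/3)*9**2 = -2/3 + (1/3)*81 = -2/3 + 27 = 79/3 ≈ 26.333)
-105*s + C(-8, 1) = -105*79/3 + (1/10)*(-8) = -2765 - 4/5 = -13829/5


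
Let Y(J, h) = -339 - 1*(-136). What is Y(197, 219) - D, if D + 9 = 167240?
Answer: -167434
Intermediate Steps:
Y(J, h) = -203 (Y(J, h) = -339 + 136 = -203)
D = 167231 (D = -9 + 167240 = 167231)
Y(197, 219) - D = -203 - 1*167231 = -203 - 167231 = -167434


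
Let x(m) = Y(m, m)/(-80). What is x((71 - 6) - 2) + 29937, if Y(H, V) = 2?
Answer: 1197479/40 ≈ 29937.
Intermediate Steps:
x(m) = -1/40 (x(m) = 2/(-80) = 2*(-1/80) = -1/40)
x((71 - 6) - 2) + 29937 = -1/40 + 29937 = 1197479/40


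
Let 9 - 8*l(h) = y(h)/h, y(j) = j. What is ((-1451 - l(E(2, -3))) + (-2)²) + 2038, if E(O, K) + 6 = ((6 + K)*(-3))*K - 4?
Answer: 590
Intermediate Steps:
E(O, K) = -10 + K*(-18 - 3*K) (E(O, K) = -6 + (((6 + K)*(-3))*K - 4) = -6 + ((-18 - 3*K)*K - 4) = -6 + (K*(-18 - 3*K) - 4) = -6 + (-4 + K*(-18 - 3*K)) = -10 + K*(-18 - 3*K))
l(h) = 1 (l(h) = 9/8 - h/(8*h) = 9/8 - ⅛*1 = 9/8 - ⅛ = 1)
((-1451 - l(E(2, -3))) + (-2)²) + 2038 = ((-1451 - 1*1) + (-2)²) + 2038 = ((-1451 - 1) + 4) + 2038 = (-1452 + 4) + 2038 = -1448 + 2038 = 590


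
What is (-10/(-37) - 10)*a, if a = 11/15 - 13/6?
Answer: 516/37 ≈ 13.946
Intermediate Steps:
a = -43/30 (a = 11*(1/15) - 13*⅙ = 11/15 - 13/6 = -43/30 ≈ -1.4333)
(-10/(-37) - 10)*a = (-10/(-37) - 10)*(-43/30) = (-10*(-1/37) - 10)*(-43/30) = (10/37 - 10)*(-43/30) = -360/37*(-43/30) = 516/37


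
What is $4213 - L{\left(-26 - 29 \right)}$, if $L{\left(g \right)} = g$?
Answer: $4268$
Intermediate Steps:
$4213 - L{\left(-26 - 29 \right)} = 4213 - \left(-26 - 29\right) = 4213 - -55 = 4213 + 55 = 4268$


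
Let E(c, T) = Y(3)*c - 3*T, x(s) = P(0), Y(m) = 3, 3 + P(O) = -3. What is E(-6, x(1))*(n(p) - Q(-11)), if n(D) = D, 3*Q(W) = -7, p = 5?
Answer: 0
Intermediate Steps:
Q(W) = -7/3 (Q(W) = (⅓)*(-7) = -7/3)
P(O) = -6 (P(O) = -3 - 3 = -6)
x(s) = -6
E(c, T) = -3*T + 3*c (E(c, T) = 3*c - 3*T = -3*T + 3*c)
E(-6, x(1))*(n(p) - Q(-11)) = (-3*(-6) + 3*(-6))*(5 - 1*(-7/3)) = (18 - 18)*(5 + 7/3) = 0*(22/3) = 0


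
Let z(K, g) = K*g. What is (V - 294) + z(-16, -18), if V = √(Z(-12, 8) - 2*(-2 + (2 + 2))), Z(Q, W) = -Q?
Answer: -6 + 2*√2 ≈ -3.1716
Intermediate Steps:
V = 2*√2 (V = √(-1*(-12) - 2*(-2 + (2 + 2))) = √(12 - 2*(-2 + 4)) = √(12 - 2*2) = √(12 - 4) = √8 = 2*√2 ≈ 2.8284)
(V - 294) + z(-16, -18) = (2*√2 - 294) - 16*(-18) = (-294 + 2*√2) + 288 = -6 + 2*√2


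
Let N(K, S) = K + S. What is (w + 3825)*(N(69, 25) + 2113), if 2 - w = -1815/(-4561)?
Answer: 38519062324/4561 ≈ 8.4453e+6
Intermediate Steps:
w = 7307/4561 (w = 2 - (-1815)/(-4561) = 2 - (-1815)*(-1)/4561 = 2 - 1*1815/4561 = 2 - 1815/4561 = 7307/4561 ≈ 1.6021)
(w + 3825)*(N(69, 25) + 2113) = (7307/4561 + 3825)*((69 + 25) + 2113) = 17453132*(94 + 2113)/4561 = (17453132/4561)*2207 = 38519062324/4561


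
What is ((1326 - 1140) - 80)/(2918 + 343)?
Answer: 106/3261 ≈ 0.032505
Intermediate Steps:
((1326 - 1140) - 80)/(2918 + 343) = (186 - 80)/3261 = 106*(1/3261) = 106/3261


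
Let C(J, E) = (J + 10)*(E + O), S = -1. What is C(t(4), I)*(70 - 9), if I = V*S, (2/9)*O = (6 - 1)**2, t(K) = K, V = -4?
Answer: 99491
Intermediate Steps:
O = 225/2 (O = 9*(6 - 1)**2/2 = (9/2)*5**2 = (9/2)*25 = 225/2 ≈ 112.50)
I = 4 (I = -4*(-1) = 4)
C(J, E) = (10 + J)*(225/2 + E) (C(J, E) = (J + 10)*(E + 225/2) = (10 + J)*(225/2 + E))
C(t(4), I)*(70 - 9) = (1125 + 10*4 + (225/2)*4 + 4*4)*(70 - 9) = (1125 + 40 + 450 + 16)*61 = 1631*61 = 99491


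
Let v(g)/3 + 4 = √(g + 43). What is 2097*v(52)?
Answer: -25164 + 6291*√95 ≈ 36153.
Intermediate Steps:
v(g) = -12 + 3*√(43 + g) (v(g) = -12 + 3*√(g + 43) = -12 + 3*√(43 + g))
2097*v(52) = 2097*(-12 + 3*√(43 + 52)) = 2097*(-12 + 3*√95) = -25164 + 6291*√95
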